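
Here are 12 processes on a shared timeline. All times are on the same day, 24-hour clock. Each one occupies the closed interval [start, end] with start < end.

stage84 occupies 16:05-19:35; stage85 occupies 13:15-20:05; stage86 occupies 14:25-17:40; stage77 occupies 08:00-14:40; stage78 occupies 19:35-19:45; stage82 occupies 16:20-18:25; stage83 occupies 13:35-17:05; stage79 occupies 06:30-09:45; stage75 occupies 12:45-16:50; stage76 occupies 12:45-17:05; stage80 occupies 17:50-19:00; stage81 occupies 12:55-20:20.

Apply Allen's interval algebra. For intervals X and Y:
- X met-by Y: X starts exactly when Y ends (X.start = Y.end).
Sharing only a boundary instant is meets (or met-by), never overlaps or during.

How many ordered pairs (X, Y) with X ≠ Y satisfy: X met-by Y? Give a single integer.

1

Checking all 132 ordered pairs for relation 'met-by'; matching pairs in alphabetical order:
(stage78, stage84): stage78 met-by stage84 ✓
Count: 1.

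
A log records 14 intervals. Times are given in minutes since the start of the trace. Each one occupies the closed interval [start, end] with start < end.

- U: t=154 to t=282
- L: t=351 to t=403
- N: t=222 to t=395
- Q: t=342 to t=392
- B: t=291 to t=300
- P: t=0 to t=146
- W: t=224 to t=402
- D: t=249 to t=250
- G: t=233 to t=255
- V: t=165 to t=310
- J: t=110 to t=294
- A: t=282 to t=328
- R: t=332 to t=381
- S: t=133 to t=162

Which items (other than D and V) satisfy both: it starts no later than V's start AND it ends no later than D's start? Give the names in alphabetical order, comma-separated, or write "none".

P, S

Conditions: its start is no later than V's start (X.start <= t=165) AND its end is no later than D's start (X.end <= t=249).
A: start t=282 <= t=165? ✗; end t=328 <= t=249? ✗ → no.
B: start t=291 <= t=165? ✗; end t=300 <= t=249? ✗ → no.
G: start t=233 <= t=165? ✗; end t=255 <= t=249? ✗ → no.
J: start t=110 <= t=165? ✓; end t=294 <= t=249? ✗ → no.
L: start t=351 <= t=165? ✗; end t=403 <= t=249? ✗ → no.
N: start t=222 <= t=165? ✗; end t=395 <= t=249? ✗ → no.
P: start t=0 <= t=165? ✓; end t=146 <= t=249? ✓ → yes.
Q: start t=342 <= t=165? ✗; end t=392 <= t=249? ✗ → no.
R: start t=332 <= t=165? ✗; end t=381 <= t=249? ✗ → no.
S: start t=133 <= t=165? ✓; end t=162 <= t=249? ✓ → yes.
U: start t=154 <= t=165? ✓; end t=282 <= t=249? ✗ → no.
W: start t=224 <= t=165? ✗; end t=402 <= t=249? ✗ → no.
Result: P, S.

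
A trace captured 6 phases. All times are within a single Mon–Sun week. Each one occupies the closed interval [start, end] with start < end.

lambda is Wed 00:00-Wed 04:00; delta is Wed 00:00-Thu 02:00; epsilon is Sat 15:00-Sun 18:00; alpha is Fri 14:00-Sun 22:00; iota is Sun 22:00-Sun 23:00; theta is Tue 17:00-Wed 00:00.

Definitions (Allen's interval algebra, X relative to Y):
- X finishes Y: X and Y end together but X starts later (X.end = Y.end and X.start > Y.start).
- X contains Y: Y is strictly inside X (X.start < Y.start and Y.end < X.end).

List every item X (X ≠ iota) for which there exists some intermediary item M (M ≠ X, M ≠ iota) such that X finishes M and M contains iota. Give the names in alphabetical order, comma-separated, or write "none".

Target iota = [Sun 22:00, Sun 23:00].
Intermediaries M with M contains iota: none.
Union: none.

none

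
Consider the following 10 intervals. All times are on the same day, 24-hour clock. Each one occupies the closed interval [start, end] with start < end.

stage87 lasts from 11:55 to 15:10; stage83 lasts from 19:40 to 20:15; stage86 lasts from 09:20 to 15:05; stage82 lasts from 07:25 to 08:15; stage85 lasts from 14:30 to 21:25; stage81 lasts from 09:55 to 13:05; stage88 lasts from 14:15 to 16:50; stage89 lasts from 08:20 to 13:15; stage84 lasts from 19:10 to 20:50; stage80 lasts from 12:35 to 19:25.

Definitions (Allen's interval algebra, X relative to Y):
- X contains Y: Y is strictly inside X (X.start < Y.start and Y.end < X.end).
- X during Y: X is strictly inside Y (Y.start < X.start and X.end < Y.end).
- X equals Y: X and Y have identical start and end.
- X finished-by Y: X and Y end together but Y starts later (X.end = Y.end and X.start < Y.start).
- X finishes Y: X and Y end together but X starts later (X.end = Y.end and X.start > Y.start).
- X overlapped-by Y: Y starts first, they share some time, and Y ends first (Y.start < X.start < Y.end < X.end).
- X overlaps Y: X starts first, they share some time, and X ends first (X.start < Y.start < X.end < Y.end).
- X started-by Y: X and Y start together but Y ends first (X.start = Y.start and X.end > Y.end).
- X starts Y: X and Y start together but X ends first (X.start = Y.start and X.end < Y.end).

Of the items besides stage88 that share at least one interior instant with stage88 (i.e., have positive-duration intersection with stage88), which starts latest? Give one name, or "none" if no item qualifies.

Target stage88 = [14:15, 16:50].
stage80 [12:35, 19:25] → contains → candidate.
stage81 [09:55, 13:05] → before → excluded.
stage82 [07:25, 08:15] → before → excluded.
stage83 [19:40, 20:15] → after → excluded.
stage84 [19:10, 20:50] → after → excluded.
stage85 [14:30, 21:25] → overlapped-by → candidate.
stage86 [09:20, 15:05] → overlaps → candidate.
stage87 [11:55, 15:10] → overlaps → candidate.
stage89 [08:20, 13:15] → before → excluded.
Among candidates, latest start is 14:30 → stage85.

stage85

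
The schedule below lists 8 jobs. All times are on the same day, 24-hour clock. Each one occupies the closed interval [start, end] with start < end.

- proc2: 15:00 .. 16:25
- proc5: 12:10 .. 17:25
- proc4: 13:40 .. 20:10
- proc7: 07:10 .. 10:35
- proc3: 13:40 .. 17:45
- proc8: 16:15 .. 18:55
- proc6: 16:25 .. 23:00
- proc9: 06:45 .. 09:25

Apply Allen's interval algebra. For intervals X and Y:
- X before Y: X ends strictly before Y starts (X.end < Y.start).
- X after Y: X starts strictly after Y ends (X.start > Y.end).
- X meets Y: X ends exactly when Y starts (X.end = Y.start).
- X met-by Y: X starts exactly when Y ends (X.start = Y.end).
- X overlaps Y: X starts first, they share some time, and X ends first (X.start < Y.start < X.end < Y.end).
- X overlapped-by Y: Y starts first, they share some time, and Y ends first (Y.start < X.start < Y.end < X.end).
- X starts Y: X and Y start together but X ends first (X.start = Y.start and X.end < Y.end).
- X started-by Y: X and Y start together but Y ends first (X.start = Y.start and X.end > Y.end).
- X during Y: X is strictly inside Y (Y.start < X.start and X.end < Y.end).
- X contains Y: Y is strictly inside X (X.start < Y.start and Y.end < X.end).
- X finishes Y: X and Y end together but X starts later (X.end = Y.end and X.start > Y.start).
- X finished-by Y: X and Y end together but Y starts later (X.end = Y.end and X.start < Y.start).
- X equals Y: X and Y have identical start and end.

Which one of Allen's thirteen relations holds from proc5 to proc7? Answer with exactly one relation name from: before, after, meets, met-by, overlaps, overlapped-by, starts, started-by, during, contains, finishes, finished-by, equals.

proc5 = [12:10, 17:25]; proc7 = [07:10, 10:35].
Compare endpoints: proc5.start > proc7.start, proc5.start > proc7.end, proc5.end > proc7.start, proc5.end > proc7.end.
That pattern is 'after'.

after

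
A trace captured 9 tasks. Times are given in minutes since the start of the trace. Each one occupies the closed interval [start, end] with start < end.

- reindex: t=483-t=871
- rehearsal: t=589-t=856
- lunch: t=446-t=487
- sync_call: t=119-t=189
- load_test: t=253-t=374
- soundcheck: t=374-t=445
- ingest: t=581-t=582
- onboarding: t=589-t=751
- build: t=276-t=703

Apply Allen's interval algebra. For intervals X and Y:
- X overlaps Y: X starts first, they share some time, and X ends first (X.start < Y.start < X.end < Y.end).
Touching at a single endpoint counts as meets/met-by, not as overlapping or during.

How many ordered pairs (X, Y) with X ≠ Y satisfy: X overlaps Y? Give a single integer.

Checking all 72 ordered pairs for relation 'overlaps'; matching pairs in alphabetical order:
(build, onboarding): build overlaps onboarding ✓
(build, rehearsal): build overlaps rehearsal ✓
(build, reindex): build overlaps reindex ✓
(load_test, build): load_test overlaps build ✓
(lunch, reindex): lunch overlaps reindex ✓
Count: 5.

5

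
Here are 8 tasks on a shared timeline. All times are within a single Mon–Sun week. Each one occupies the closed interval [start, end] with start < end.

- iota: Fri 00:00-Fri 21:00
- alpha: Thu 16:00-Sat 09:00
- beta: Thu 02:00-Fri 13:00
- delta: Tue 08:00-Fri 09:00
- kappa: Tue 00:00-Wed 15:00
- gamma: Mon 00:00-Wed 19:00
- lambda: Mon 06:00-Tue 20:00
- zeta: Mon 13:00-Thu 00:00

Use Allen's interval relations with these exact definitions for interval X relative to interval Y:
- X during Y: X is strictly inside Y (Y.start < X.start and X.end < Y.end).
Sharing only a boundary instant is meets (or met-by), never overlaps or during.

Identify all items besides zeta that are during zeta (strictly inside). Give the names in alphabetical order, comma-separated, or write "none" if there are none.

Target zeta = [Mon 13:00, Thu 00:00].
alpha [Thu 16:00, Sat 09:00] → after → no.
beta [Thu 02:00, Fri 13:00] → after → no.
delta [Tue 08:00, Fri 09:00] → overlapped-by → no.
gamma [Mon 00:00, Wed 19:00] → overlaps → no.
iota [Fri 00:00, Fri 21:00] → after → no.
kappa [Tue 00:00, Wed 15:00] → during → yes.
lambda [Mon 06:00, Tue 20:00] → overlaps → no.
Result: kappa.

kappa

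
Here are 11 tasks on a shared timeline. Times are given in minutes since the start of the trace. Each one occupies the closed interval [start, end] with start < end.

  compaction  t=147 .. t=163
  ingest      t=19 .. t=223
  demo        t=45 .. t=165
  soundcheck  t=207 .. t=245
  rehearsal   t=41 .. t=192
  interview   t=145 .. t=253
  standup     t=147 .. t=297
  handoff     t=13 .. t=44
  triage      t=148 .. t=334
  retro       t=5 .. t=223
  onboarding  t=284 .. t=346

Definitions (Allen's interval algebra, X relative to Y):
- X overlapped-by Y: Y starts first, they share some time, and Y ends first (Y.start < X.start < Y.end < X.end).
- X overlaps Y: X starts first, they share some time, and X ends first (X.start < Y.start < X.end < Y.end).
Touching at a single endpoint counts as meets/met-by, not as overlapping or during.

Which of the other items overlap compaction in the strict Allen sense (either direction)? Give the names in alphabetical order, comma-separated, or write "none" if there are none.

triage

Target compaction = [t=147, t=163].
demo [t=45, t=165] → contains → no.
handoff [t=13, t=44] → before → no.
ingest [t=19, t=223] → contains → no.
interview [t=145, t=253] → contains → no.
onboarding [t=284, t=346] → after → no.
rehearsal [t=41, t=192] → contains → no.
retro [t=5, t=223] → contains → no.
soundcheck [t=207, t=245] → after → no.
standup [t=147, t=297] → started-by → no.
triage [t=148, t=334] → overlapped-by → yes.
Result: triage.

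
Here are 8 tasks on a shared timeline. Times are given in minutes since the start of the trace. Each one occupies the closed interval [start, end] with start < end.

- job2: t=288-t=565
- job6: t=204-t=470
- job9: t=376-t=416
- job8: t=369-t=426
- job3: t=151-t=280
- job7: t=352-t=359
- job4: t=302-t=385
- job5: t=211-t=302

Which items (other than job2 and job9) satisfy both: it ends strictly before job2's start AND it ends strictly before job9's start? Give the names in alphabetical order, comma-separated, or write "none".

job3

Conditions: its end is strictly before job2's start (X.end < t=288) AND its end is strictly before job9's start (X.end < t=376).
job3: end t=280 < t=288? ✓; end t=280 < t=376? ✓ → yes.
job4: end t=385 < t=288? ✗; end t=385 < t=376? ✗ → no.
job5: end t=302 < t=288? ✗; end t=302 < t=376? ✓ → no.
job6: end t=470 < t=288? ✗; end t=470 < t=376? ✗ → no.
job7: end t=359 < t=288? ✗; end t=359 < t=376? ✓ → no.
job8: end t=426 < t=288? ✗; end t=426 < t=376? ✗ → no.
Result: job3.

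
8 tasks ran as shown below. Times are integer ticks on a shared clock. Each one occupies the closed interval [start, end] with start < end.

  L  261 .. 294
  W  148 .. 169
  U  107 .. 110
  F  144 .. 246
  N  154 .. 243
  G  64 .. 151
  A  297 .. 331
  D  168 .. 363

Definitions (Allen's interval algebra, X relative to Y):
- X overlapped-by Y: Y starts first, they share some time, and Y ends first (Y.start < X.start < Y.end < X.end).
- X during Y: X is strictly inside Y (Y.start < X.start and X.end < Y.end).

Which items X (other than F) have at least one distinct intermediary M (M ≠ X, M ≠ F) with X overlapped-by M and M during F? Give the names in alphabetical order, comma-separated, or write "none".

D, N

Target F = [144, 246].
Intermediaries M with M during F: N, W.
Via N — items with X overlapped-by N: D.
Via W — items with X overlapped-by W: D, N.
Union: D, N.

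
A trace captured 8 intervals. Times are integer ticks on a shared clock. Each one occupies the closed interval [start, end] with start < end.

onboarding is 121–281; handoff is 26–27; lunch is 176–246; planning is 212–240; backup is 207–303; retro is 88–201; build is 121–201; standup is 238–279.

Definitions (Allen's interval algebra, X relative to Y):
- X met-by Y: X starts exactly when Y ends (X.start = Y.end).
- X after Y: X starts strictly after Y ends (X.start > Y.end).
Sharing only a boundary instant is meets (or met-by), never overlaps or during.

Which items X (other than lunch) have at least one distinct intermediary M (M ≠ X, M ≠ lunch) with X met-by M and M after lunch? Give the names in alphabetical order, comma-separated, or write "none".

none

Target lunch = [176, 246].
Intermediaries M with M after lunch: none.
Union: none.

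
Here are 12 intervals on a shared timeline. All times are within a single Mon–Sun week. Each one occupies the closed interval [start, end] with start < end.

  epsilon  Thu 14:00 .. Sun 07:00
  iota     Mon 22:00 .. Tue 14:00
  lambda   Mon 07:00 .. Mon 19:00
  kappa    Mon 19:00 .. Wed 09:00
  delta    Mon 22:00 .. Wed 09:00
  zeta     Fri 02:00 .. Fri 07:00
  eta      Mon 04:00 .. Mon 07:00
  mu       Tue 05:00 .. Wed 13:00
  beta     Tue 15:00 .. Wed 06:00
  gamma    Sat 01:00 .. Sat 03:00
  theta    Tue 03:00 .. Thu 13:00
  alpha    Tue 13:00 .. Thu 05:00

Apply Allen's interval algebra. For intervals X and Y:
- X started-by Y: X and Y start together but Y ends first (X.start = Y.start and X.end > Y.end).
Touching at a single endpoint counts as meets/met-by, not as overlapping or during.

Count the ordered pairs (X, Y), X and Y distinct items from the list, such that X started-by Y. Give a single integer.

1

Checking all 132 ordered pairs for relation 'started-by'; matching pairs in alphabetical order:
(delta, iota): delta started-by iota ✓
Count: 1.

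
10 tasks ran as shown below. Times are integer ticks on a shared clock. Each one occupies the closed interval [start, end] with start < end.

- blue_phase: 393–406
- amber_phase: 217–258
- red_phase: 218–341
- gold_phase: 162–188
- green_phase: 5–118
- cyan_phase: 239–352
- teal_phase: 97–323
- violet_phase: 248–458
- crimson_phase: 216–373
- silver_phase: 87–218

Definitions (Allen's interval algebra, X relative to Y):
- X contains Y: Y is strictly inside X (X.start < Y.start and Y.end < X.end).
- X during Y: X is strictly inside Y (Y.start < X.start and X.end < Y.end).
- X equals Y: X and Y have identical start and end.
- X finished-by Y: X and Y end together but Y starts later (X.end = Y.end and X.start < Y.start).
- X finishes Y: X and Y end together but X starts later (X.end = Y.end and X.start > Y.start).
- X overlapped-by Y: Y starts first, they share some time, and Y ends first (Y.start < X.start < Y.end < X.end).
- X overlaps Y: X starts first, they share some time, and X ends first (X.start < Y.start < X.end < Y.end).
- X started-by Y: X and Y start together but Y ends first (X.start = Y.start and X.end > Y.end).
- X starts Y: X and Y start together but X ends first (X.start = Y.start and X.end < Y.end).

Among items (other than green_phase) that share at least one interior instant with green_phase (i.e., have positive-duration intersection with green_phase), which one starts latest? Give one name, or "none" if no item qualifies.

teal_phase

Target green_phase = [5, 118].
amber_phase [217, 258] → after → excluded.
blue_phase [393, 406] → after → excluded.
crimson_phase [216, 373] → after → excluded.
cyan_phase [239, 352] → after → excluded.
gold_phase [162, 188] → after → excluded.
red_phase [218, 341] → after → excluded.
silver_phase [87, 218] → overlapped-by → candidate.
teal_phase [97, 323] → overlapped-by → candidate.
violet_phase [248, 458] → after → excluded.
Among candidates, latest start is 97 → teal_phase.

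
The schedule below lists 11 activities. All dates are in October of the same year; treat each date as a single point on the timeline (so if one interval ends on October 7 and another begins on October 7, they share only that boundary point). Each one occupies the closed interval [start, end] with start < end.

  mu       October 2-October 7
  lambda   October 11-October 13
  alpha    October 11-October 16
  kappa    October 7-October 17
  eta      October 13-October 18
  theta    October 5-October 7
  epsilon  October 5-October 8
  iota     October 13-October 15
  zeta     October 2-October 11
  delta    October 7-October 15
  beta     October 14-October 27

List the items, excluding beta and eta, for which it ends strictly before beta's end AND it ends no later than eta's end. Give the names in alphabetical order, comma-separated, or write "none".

alpha, delta, epsilon, iota, kappa, lambda, mu, theta, zeta

Conditions: its end is strictly before beta's end (X.end < October 27) AND its end is no later than eta's end (X.end <= October 18).
alpha: end October 16 < October 27? ✓; end October 16 <= October 18? ✓ → yes.
delta: end October 15 < October 27? ✓; end October 15 <= October 18? ✓ → yes.
epsilon: end October 8 < October 27? ✓; end October 8 <= October 18? ✓ → yes.
iota: end October 15 < October 27? ✓; end October 15 <= October 18? ✓ → yes.
kappa: end October 17 < October 27? ✓; end October 17 <= October 18? ✓ → yes.
lambda: end October 13 < October 27? ✓; end October 13 <= October 18? ✓ → yes.
mu: end October 7 < October 27? ✓; end October 7 <= October 18? ✓ → yes.
theta: end October 7 < October 27? ✓; end October 7 <= October 18? ✓ → yes.
zeta: end October 11 < October 27? ✓; end October 11 <= October 18? ✓ → yes.
Result: alpha, delta, epsilon, iota, kappa, lambda, mu, theta, zeta.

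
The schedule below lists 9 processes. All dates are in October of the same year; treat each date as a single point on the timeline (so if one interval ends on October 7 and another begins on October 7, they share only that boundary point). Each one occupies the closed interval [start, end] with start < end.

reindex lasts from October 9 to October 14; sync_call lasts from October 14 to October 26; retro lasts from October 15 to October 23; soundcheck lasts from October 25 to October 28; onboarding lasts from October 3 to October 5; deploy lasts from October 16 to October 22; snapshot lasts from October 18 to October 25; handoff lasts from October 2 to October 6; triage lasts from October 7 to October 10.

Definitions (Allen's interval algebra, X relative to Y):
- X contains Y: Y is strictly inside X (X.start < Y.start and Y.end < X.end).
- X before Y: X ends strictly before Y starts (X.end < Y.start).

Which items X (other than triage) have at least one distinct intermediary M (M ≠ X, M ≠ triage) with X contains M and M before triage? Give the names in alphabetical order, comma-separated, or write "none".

handoff

Target triage = [October 7, October 10].
Intermediaries M with M before triage: handoff, onboarding.
Via handoff — items with X contains handoff: none.
Via onboarding — items with X contains onboarding: handoff.
Union: handoff.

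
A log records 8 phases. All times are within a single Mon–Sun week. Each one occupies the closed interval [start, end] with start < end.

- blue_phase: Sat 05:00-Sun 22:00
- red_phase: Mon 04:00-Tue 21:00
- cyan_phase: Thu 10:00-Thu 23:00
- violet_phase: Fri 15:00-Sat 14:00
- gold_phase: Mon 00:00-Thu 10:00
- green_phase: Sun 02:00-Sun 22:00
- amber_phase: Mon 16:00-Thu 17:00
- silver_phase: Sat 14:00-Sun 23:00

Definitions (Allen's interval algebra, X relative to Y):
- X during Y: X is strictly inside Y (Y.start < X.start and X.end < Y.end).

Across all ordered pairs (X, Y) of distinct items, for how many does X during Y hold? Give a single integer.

Checking all 56 ordered pairs for relation 'during'; matching pairs in alphabetical order:
(green_phase, silver_phase): green_phase during silver_phase ✓
(red_phase, gold_phase): red_phase during gold_phase ✓
Count: 2.

2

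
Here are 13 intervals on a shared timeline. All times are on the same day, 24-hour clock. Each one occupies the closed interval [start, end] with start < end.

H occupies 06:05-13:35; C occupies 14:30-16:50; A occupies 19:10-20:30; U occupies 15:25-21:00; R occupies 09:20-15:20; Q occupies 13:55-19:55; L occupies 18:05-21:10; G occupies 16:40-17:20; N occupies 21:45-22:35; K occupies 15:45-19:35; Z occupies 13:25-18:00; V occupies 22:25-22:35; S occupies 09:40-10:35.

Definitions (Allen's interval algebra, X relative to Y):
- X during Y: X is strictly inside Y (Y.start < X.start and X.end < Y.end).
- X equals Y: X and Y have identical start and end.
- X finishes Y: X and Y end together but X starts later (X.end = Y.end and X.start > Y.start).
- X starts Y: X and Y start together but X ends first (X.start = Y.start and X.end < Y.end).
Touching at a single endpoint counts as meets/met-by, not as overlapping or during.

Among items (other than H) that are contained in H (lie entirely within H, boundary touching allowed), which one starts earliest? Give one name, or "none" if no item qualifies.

Target H = [06:05, 13:35].
A [19:10, 20:30] → after → excluded.
C [14:30, 16:50] → after → excluded.
G [16:40, 17:20] → after → excluded.
K [15:45, 19:35] → after → excluded.
L [18:05, 21:10] → after → excluded.
N [21:45, 22:35] → after → excluded.
Q [13:55, 19:55] → after → excluded.
R [09:20, 15:20] → overlapped-by → excluded.
S [09:40, 10:35] → during → candidate.
U [15:25, 21:00] → after → excluded.
V [22:25, 22:35] → after → excluded.
Z [13:25, 18:00] → overlapped-by → excluded.
Among candidates, earliest start is 09:40 → S.

S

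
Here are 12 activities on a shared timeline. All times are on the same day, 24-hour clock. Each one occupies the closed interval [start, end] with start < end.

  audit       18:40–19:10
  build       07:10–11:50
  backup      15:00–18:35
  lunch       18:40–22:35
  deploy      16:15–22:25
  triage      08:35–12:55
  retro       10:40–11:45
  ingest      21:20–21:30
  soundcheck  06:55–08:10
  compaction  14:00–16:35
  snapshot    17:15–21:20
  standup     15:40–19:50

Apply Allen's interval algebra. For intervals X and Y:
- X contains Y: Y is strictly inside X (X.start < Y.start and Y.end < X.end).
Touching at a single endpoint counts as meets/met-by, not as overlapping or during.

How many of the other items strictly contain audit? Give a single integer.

3

Target audit = [18:40, 19:10].
backup [15:00, 18:35] → before → no.
build [07:10, 11:50] → before → no.
compaction [14:00, 16:35] → before → no.
deploy [16:15, 22:25] → contains → counts.
ingest [21:20, 21:30] → after → no.
lunch [18:40, 22:35] → started-by → no.
retro [10:40, 11:45] → before → no.
snapshot [17:15, 21:20] → contains → counts.
soundcheck [06:55, 08:10] → before → no.
standup [15:40, 19:50] → contains → counts.
triage [08:35, 12:55] → before → no.
Total: 3.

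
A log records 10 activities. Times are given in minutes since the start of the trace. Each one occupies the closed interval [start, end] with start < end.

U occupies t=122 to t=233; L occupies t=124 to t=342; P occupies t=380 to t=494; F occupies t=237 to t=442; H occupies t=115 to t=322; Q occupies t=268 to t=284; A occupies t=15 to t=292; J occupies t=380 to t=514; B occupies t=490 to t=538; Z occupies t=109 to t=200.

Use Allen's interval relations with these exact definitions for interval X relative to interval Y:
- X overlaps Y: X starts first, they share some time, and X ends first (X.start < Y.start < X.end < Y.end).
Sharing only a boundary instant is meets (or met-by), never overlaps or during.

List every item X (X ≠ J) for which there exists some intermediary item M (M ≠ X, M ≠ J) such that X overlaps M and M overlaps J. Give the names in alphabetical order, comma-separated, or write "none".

Target J = [t=380, t=514].
Intermediaries M with M overlaps J: F.
Via F — items with X overlaps F: A, H, L.
Union: A, H, L.

A, H, L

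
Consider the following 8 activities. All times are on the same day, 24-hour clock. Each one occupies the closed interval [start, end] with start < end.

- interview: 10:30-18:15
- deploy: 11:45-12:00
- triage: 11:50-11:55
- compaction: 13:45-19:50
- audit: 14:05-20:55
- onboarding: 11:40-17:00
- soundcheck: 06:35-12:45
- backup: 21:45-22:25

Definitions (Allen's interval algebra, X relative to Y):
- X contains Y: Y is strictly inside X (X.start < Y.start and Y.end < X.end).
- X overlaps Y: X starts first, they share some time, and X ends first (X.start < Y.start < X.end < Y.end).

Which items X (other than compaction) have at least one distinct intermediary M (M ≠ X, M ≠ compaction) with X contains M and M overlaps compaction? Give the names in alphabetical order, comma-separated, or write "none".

interview

Target compaction = [13:45, 19:50].
Intermediaries M with M overlaps compaction: interview, onboarding.
Via interview — items with X contains interview: none.
Via onboarding — items with X contains onboarding: interview.
Union: interview.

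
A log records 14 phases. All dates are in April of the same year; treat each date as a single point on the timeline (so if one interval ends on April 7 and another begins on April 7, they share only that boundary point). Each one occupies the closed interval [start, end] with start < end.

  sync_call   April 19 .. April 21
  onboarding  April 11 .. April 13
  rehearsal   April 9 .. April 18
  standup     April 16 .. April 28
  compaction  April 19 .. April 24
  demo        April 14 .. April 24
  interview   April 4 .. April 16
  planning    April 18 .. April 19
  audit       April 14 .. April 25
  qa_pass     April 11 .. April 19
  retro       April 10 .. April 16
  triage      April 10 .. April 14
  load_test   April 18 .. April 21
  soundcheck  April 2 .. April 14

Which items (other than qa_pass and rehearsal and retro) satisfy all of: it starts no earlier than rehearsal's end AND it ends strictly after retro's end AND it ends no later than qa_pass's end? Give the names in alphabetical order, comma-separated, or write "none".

Conditions: its start is no earlier than rehearsal's end (X.start >= April 18) AND its end is strictly after retro's end (X.end > April 16) AND its end is no later than qa_pass's end (X.end <= April 19).
audit: start April 14 >= April 18? ✗; end April 25 > April 16? ✓; end April 25 <= April 19? ✗ → no.
compaction: start April 19 >= April 18? ✓; end April 24 > April 16? ✓; end April 24 <= April 19? ✗ → no.
demo: start April 14 >= April 18? ✗; end April 24 > April 16? ✓; end April 24 <= April 19? ✗ → no.
interview: start April 4 >= April 18? ✗; end April 16 > April 16? ✗; end April 16 <= April 19? ✓ → no.
load_test: start April 18 >= April 18? ✓; end April 21 > April 16? ✓; end April 21 <= April 19? ✗ → no.
onboarding: start April 11 >= April 18? ✗; end April 13 > April 16? ✗; end April 13 <= April 19? ✓ → no.
planning: start April 18 >= April 18? ✓; end April 19 > April 16? ✓; end April 19 <= April 19? ✓ → yes.
soundcheck: start April 2 >= April 18? ✗; end April 14 > April 16? ✗; end April 14 <= April 19? ✓ → no.
standup: start April 16 >= April 18? ✗; end April 28 > April 16? ✓; end April 28 <= April 19? ✗ → no.
sync_call: start April 19 >= April 18? ✓; end April 21 > April 16? ✓; end April 21 <= April 19? ✗ → no.
triage: start April 10 >= April 18? ✗; end April 14 > April 16? ✗; end April 14 <= April 19? ✓ → no.
Result: planning.

planning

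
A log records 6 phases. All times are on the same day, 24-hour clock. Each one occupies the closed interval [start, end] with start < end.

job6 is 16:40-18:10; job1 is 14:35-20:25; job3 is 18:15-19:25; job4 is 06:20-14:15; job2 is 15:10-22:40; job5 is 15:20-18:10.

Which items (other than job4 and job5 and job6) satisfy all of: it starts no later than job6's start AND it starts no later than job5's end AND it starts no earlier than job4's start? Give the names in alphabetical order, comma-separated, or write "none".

job1, job2

Conditions: its start is no later than job6's start (X.start <= 16:40) AND its start is no later than job5's end (X.start <= 18:10) AND its start is no earlier than job4's start (X.start >= 06:20).
job1: start 14:35 <= 16:40? ✓; start 14:35 <= 18:10? ✓; start 14:35 >= 06:20? ✓ → yes.
job2: start 15:10 <= 16:40? ✓; start 15:10 <= 18:10? ✓; start 15:10 >= 06:20? ✓ → yes.
job3: start 18:15 <= 16:40? ✗; start 18:15 <= 18:10? ✗; start 18:15 >= 06:20? ✓ → no.
Result: job1, job2.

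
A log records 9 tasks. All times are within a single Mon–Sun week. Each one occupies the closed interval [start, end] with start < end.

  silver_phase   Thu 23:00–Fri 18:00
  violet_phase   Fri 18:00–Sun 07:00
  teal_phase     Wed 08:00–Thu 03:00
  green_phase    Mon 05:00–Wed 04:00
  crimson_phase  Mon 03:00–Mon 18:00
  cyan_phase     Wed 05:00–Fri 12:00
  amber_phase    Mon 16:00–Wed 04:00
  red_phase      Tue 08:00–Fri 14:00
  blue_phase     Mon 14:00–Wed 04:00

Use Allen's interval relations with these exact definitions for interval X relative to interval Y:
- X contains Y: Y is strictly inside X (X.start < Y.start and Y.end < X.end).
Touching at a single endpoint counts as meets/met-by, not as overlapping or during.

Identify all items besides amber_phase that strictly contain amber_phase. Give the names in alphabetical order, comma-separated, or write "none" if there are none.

none

Target amber_phase = [Mon 16:00, Wed 04:00].
blue_phase [Mon 14:00, Wed 04:00] → finished-by → no.
crimson_phase [Mon 03:00, Mon 18:00] → overlaps → no.
cyan_phase [Wed 05:00, Fri 12:00] → after → no.
green_phase [Mon 05:00, Wed 04:00] → finished-by → no.
red_phase [Tue 08:00, Fri 14:00] → overlapped-by → no.
silver_phase [Thu 23:00, Fri 18:00] → after → no.
teal_phase [Wed 08:00, Thu 03:00] → after → no.
violet_phase [Fri 18:00, Sun 07:00] → after → no.
Result: none.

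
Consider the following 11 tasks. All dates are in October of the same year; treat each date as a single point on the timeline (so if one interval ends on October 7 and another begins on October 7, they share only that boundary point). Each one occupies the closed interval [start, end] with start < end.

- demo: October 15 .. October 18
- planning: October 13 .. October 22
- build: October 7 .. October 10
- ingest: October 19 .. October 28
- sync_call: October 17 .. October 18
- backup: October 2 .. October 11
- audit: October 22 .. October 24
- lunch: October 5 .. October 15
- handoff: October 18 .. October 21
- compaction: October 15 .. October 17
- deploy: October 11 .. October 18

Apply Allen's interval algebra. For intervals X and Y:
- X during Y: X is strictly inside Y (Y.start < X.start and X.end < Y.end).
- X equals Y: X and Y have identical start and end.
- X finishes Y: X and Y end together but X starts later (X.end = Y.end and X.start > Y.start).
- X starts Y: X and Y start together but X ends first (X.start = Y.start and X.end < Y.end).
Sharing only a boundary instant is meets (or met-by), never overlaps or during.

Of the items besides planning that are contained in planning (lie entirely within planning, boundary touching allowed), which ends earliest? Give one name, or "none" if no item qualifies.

compaction

Target planning = [October 13, October 22].
audit [October 22, October 24] → met-by → excluded.
backup [October 2, October 11] → before → excluded.
build [October 7, October 10] → before → excluded.
compaction [October 15, October 17] → during → candidate.
demo [October 15, October 18] → during → candidate.
deploy [October 11, October 18] → overlaps → excluded.
handoff [October 18, October 21] → during → candidate.
ingest [October 19, October 28] → overlapped-by → excluded.
lunch [October 5, October 15] → overlaps → excluded.
sync_call [October 17, October 18] → during → candidate.
Among candidates, earliest end is October 17 → compaction.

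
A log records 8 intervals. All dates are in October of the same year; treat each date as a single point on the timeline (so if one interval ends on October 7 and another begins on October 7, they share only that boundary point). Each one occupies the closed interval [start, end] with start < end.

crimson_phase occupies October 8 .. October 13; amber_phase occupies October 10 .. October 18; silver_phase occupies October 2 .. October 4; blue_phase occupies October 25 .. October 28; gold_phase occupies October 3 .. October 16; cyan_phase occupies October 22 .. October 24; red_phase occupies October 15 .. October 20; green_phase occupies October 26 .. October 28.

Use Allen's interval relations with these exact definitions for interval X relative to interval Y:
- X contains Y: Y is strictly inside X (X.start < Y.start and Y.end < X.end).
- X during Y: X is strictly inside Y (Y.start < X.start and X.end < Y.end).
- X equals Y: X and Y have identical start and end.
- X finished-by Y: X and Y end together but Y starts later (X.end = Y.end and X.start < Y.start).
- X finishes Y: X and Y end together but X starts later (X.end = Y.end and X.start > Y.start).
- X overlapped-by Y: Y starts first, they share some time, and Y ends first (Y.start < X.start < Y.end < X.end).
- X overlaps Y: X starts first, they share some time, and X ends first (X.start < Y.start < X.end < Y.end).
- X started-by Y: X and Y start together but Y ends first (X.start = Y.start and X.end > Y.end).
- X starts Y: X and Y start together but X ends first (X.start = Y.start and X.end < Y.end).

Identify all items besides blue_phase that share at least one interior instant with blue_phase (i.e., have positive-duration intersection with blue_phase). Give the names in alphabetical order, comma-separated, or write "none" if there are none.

Target blue_phase = [October 25, October 28].
amber_phase [October 10, October 18] → before → no.
crimson_phase [October 8, October 13] → before → no.
cyan_phase [October 22, October 24] → before → no.
gold_phase [October 3, October 16] → before → no.
green_phase [October 26, October 28] → finishes → yes.
red_phase [October 15, October 20] → before → no.
silver_phase [October 2, October 4] → before → no.
Result: green_phase.

green_phase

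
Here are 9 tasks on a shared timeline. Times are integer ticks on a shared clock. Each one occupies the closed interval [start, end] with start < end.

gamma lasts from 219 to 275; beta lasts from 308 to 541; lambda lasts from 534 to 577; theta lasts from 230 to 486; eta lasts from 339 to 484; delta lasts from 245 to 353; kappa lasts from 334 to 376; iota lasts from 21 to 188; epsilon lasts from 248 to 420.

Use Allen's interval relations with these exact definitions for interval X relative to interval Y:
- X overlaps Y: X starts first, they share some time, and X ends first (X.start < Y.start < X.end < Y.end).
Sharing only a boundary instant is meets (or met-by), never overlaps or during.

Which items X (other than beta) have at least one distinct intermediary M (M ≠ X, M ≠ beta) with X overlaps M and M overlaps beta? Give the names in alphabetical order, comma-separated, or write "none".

delta, gamma

Target beta = [308, 541].
Intermediaries M with M overlaps beta: delta, epsilon, theta.
Via delta — items with X overlaps delta: gamma.
Via epsilon — items with X overlaps epsilon: delta, gamma.
Via theta — items with X overlaps theta: gamma.
Union: delta, gamma.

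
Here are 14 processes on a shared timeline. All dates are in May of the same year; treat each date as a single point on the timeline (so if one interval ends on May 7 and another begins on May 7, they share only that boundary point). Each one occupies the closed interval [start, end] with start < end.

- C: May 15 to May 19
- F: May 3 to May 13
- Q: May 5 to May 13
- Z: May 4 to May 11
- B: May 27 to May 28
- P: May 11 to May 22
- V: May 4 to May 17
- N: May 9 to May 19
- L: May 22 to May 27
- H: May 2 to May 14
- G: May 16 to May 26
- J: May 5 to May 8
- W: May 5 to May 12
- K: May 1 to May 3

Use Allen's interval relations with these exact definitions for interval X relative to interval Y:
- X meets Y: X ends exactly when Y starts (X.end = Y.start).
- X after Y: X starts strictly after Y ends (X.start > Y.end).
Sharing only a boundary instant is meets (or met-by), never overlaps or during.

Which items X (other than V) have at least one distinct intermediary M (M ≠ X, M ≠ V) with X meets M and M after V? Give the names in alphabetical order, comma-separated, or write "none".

Target V = [May 4, May 17].
Intermediaries M with M after V: B, L.
Via B — items with X meets B: L.
Via L — items with X meets L: P.
Union: L, P.

L, P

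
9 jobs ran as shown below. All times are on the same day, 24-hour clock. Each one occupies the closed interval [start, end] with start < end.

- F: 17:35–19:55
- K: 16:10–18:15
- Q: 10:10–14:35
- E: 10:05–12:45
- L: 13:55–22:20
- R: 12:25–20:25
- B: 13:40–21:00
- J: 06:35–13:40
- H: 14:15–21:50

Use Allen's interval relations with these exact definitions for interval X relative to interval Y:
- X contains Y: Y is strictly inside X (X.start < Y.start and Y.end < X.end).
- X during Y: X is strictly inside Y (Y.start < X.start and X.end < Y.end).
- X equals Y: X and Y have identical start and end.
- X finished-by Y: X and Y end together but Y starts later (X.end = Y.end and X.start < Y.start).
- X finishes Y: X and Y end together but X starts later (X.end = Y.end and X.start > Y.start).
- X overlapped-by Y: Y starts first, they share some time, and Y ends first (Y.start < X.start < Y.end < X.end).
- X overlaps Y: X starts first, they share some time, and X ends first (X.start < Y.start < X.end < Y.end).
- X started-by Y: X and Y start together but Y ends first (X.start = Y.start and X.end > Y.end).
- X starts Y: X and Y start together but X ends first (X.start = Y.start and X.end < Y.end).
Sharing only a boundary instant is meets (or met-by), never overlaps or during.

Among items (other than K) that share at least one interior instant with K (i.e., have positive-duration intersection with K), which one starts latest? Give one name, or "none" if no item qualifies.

F

Target K = [16:10, 18:15].
B [13:40, 21:00] → contains → candidate.
E [10:05, 12:45] → before → excluded.
F [17:35, 19:55] → overlapped-by → candidate.
H [14:15, 21:50] → contains → candidate.
J [06:35, 13:40] → before → excluded.
L [13:55, 22:20] → contains → candidate.
Q [10:10, 14:35] → before → excluded.
R [12:25, 20:25] → contains → candidate.
Among candidates, latest start is 17:35 → F.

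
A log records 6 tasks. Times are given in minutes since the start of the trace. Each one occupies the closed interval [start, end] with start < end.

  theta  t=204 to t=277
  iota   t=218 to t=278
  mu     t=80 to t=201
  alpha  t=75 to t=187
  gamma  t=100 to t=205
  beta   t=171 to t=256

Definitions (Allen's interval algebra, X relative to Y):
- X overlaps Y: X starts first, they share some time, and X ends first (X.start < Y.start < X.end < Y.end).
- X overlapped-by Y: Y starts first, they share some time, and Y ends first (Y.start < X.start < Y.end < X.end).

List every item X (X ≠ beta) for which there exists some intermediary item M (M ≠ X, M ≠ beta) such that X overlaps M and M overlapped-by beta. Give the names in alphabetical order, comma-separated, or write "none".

Target beta = [t=171, t=256].
Intermediaries M with M overlapped-by beta: iota, theta.
Via iota — items with X overlaps iota: theta.
Via theta — items with X overlaps theta: gamma.
Union: gamma, theta.

gamma, theta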